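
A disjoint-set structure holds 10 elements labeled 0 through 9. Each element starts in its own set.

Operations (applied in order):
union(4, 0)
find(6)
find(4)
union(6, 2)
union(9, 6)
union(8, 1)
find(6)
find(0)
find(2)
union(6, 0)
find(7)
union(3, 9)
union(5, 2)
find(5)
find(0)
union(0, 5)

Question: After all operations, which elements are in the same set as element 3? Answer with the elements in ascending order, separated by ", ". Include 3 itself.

Step 1: union(4, 0) -> merged; set of 4 now {0, 4}
Step 2: find(6) -> no change; set of 6 is {6}
Step 3: find(4) -> no change; set of 4 is {0, 4}
Step 4: union(6, 2) -> merged; set of 6 now {2, 6}
Step 5: union(9, 6) -> merged; set of 9 now {2, 6, 9}
Step 6: union(8, 1) -> merged; set of 8 now {1, 8}
Step 7: find(6) -> no change; set of 6 is {2, 6, 9}
Step 8: find(0) -> no change; set of 0 is {0, 4}
Step 9: find(2) -> no change; set of 2 is {2, 6, 9}
Step 10: union(6, 0) -> merged; set of 6 now {0, 2, 4, 6, 9}
Step 11: find(7) -> no change; set of 7 is {7}
Step 12: union(3, 9) -> merged; set of 3 now {0, 2, 3, 4, 6, 9}
Step 13: union(5, 2) -> merged; set of 5 now {0, 2, 3, 4, 5, 6, 9}
Step 14: find(5) -> no change; set of 5 is {0, 2, 3, 4, 5, 6, 9}
Step 15: find(0) -> no change; set of 0 is {0, 2, 3, 4, 5, 6, 9}
Step 16: union(0, 5) -> already same set; set of 0 now {0, 2, 3, 4, 5, 6, 9}
Component of 3: {0, 2, 3, 4, 5, 6, 9}

Answer: 0, 2, 3, 4, 5, 6, 9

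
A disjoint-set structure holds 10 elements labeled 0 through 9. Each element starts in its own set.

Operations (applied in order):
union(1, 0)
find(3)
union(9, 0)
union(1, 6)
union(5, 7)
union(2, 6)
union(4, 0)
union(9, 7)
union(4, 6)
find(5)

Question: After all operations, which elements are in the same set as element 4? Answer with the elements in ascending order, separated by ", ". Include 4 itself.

Step 1: union(1, 0) -> merged; set of 1 now {0, 1}
Step 2: find(3) -> no change; set of 3 is {3}
Step 3: union(9, 0) -> merged; set of 9 now {0, 1, 9}
Step 4: union(1, 6) -> merged; set of 1 now {0, 1, 6, 9}
Step 5: union(5, 7) -> merged; set of 5 now {5, 7}
Step 6: union(2, 6) -> merged; set of 2 now {0, 1, 2, 6, 9}
Step 7: union(4, 0) -> merged; set of 4 now {0, 1, 2, 4, 6, 9}
Step 8: union(9, 7) -> merged; set of 9 now {0, 1, 2, 4, 5, 6, 7, 9}
Step 9: union(4, 6) -> already same set; set of 4 now {0, 1, 2, 4, 5, 6, 7, 9}
Step 10: find(5) -> no change; set of 5 is {0, 1, 2, 4, 5, 6, 7, 9}
Component of 4: {0, 1, 2, 4, 5, 6, 7, 9}

Answer: 0, 1, 2, 4, 5, 6, 7, 9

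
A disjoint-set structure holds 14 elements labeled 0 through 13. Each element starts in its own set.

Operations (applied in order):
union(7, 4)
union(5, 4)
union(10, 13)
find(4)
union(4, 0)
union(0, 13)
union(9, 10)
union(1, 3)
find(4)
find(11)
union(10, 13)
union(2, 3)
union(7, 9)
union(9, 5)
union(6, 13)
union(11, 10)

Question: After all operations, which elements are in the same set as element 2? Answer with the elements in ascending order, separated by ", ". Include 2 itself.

Answer: 1, 2, 3

Derivation:
Step 1: union(7, 4) -> merged; set of 7 now {4, 7}
Step 2: union(5, 4) -> merged; set of 5 now {4, 5, 7}
Step 3: union(10, 13) -> merged; set of 10 now {10, 13}
Step 4: find(4) -> no change; set of 4 is {4, 5, 7}
Step 5: union(4, 0) -> merged; set of 4 now {0, 4, 5, 7}
Step 6: union(0, 13) -> merged; set of 0 now {0, 4, 5, 7, 10, 13}
Step 7: union(9, 10) -> merged; set of 9 now {0, 4, 5, 7, 9, 10, 13}
Step 8: union(1, 3) -> merged; set of 1 now {1, 3}
Step 9: find(4) -> no change; set of 4 is {0, 4, 5, 7, 9, 10, 13}
Step 10: find(11) -> no change; set of 11 is {11}
Step 11: union(10, 13) -> already same set; set of 10 now {0, 4, 5, 7, 9, 10, 13}
Step 12: union(2, 3) -> merged; set of 2 now {1, 2, 3}
Step 13: union(7, 9) -> already same set; set of 7 now {0, 4, 5, 7, 9, 10, 13}
Step 14: union(9, 5) -> already same set; set of 9 now {0, 4, 5, 7, 9, 10, 13}
Step 15: union(6, 13) -> merged; set of 6 now {0, 4, 5, 6, 7, 9, 10, 13}
Step 16: union(11, 10) -> merged; set of 11 now {0, 4, 5, 6, 7, 9, 10, 11, 13}
Component of 2: {1, 2, 3}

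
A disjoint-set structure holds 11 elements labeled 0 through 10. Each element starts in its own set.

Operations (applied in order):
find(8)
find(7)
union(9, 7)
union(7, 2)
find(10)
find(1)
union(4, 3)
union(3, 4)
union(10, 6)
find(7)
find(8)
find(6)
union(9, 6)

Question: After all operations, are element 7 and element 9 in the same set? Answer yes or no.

Answer: yes

Derivation:
Step 1: find(8) -> no change; set of 8 is {8}
Step 2: find(7) -> no change; set of 7 is {7}
Step 3: union(9, 7) -> merged; set of 9 now {7, 9}
Step 4: union(7, 2) -> merged; set of 7 now {2, 7, 9}
Step 5: find(10) -> no change; set of 10 is {10}
Step 6: find(1) -> no change; set of 1 is {1}
Step 7: union(4, 3) -> merged; set of 4 now {3, 4}
Step 8: union(3, 4) -> already same set; set of 3 now {3, 4}
Step 9: union(10, 6) -> merged; set of 10 now {6, 10}
Step 10: find(7) -> no change; set of 7 is {2, 7, 9}
Step 11: find(8) -> no change; set of 8 is {8}
Step 12: find(6) -> no change; set of 6 is {6, 10}
Step 13: union(9, 6) -> merged; set of 9 now {2, 6, 7, 9, 10}
Set of 7: {2, 6, 7, 9, 10}; 9 is a member.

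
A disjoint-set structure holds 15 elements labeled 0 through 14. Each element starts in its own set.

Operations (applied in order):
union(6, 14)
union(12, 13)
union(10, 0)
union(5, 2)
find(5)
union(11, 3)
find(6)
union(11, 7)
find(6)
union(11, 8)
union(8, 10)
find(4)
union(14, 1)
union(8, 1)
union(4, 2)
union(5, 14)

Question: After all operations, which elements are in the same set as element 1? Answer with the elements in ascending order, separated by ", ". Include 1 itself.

Step 1: union(6, 14) -> merged; set of 6 now {6, 14}
Step 2: union(12, 13) -> merged; set of 12 now {12, 13}
Step 3: union(10, 0) -> merged; set of 10 now {0, 10}
Step 4: union(5, 2) -> merged; set of 5 now {2, 5}
Step 5: find(5) -> no change; set of 5 is {2, 5}
Step 6: union(11, 3) -> merged; set of 11 now {3, 11}
Step 7: find(6) -> no change; set of 6 is {6, 14}
Step 8: union(11, 7) -> merged; set of 11 now {3, 7, 11}
Step 9: find(6) -> no change; set of 6 is {6, 14}
Step 10: union(11, 8) -> merged; set of 11 now {3, 7, 8, 11}
Step 11: union(8, 10) -> merged; set of 8 now {0, 3, 7, 8, 10, 11}
Step 12: find(4) -> no change; set of 4 is {4}
Step 13: union(14, 1) -> merged; set of 14 now {1, 6, 14}
Step 14: union(8, 1) -> merged; set of 8 now {0, 1, 3, 6, 7, 8, 10, 11, 14}
Step 15: union(4, 2) -> merged; set of 4 now {2, 4, 5}
Step 16: union(5, 14) -> merged; set of 5 now {0, 1, 2, 3, 4, 5, 6, 7, 8, 10, 11, 14}
Component of 1: {0, 1, 2, 3, 4, 5, 6, 7, 8, 10, 11, 14}

Answer: 0, 1, 2, 3, 4, 5, 6, 7, 8, 10, 11, 14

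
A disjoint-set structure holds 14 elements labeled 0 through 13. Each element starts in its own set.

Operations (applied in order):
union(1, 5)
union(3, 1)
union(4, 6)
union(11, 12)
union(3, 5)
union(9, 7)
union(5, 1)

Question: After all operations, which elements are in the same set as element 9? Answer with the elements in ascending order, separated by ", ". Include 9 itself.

Answer: 7, 9

Derivation:
Step 1: union(1, 5) -> merged; set of 1 now {1, 5}
Step 2: union(3, 1) -> merged; set of 3 now {1, 3, 5}
Step 3: union(4, 6) -> merged; set of 4 now {4, 6}
Step 4: union(11, 12) -> merged; set of 11 now {11, 12}
Step 5: union(3, 5) -> already same set; set of 3 now {1, 3, 5}
Step 6: union(9, 7) -> merged; set of 9 now {7, 9}
Step 7: union(5, 1) -> already same set; set of 5 now {1, 3, 5}
Component of 9: {7, 9}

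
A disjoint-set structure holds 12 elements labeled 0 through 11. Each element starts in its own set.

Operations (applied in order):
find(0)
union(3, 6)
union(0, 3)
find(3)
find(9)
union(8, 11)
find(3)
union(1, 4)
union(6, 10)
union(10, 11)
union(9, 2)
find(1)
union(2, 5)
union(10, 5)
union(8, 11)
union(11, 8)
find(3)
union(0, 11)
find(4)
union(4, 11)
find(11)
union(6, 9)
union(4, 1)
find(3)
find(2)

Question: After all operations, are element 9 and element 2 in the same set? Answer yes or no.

Answer: yes

Derivation:
Step 1: find(0) -> no change; set of 0 is {0}
Step 2: union(3, 6) -> merged; set of 3 now {3, 6}
Step 3: union(0, 3) -> merged; set of 0 now {0, 3, 6}
Step 4: find(3) -> no change; set of 3 is {0, 3, 6}
Step 5: find(9) -> no change; set of 9 is {9}
Step 6: union(8, 11) -> merged; set of 8 now {8, 11}
Step 7: find(3) -> no change; set of 3 is {0, 3, 6}
Step 8: union(1, 4) -> merged; set of 1 now {1, 4}
Step 9: union(6, 10) -> merged; set of 6 now {0, 3, 6, 10}
Step 10: union(10, 11) -> merged; set of 10 now {0, 3, 6, 8, 10, 11}
Step 11: union(9, 2) -> merged; set of 9 now {2, 9}
Step 12: find(1) -> no change; set of 1 is {1, 4}
Step 13: union(2, 5) -> merged; set of 2 now {2, 5, 9}
Step 14: union(10, 5) -> merged; set of 10 now {0, 2, 3, 5, 6, 8, 9, 10, 11}
Step 15: union(8, 11) -> already same set; set of 8 now {0, 2, 3, 5, 6, 8, 9, 10, 11}
Step 16: union(11, 8) -> already same set; set of 11 now {0, 2, 3, 5, 6, 8, 9, 10, 11}
Step 17: find(3) -> no change; set of 3 is {0, 2, 3, 5, 6, 8, 9, 10, 11}
Step 18: union(0, 11) -> already same set; set of 0 now {0, 2, 3, 5, 6, 8, 9, 10, 11}
Step 19: find(4) -> no change; set of 4 is {1, 4}
Step 20: union(4, 11) -> merged; set of 4 now {0, 1, 2, 3, 4, 5, 6, 8, 9, 10, 11}
Step 21: find(11) -> no change; set of 11 is {0, 1, 2, 3, 4, 5, 6, 8, 9, 10, 11}
Step 22: union(6, 9) -> already same set; set of 6 now {0, 1, 2, 3, 4, 5, 6, 8, 9, 10, 11}
Step 23: union(4, 1) -> already same set; set of 4 now {0, 1, 2, 3, 4, 5, 6, 8, 9, 10, 11}
Step 24: find(3) -> no change; set of 3 is {0, 1, 2, 3, 4, 5, 6, 8, 9, 10, 11}
Step 25: find(2) -> no change; set of 2 is {0, 1, 2, 3, 4, 5, 6, 8, 9, 10, 11}
Set of 9: {0, 1, 2, 3, 4, 5, 6, 8, 9, 10, 11}; 2 is a member.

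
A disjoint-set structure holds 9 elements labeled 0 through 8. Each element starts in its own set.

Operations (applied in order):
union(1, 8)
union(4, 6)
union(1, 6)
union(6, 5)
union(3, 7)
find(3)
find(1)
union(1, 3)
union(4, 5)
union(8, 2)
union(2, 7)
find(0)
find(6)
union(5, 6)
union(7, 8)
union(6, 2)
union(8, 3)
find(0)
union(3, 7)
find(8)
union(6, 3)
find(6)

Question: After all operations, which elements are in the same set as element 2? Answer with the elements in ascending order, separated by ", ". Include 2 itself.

Step 1: union(1, 8) -> merged; set of 1 now {1, 8}
Step 2: union(4, 6) -> merged; set of 4 now {4, 6}
Step 3: union(1, 6) -> merged; set of 1 now {1, 4, 6, 8}
Step 4: union(6, 5) -> merged; set of 6 now {1, 4, 5, 6, 8}
Step 5: union(3, 7) -> merged; set of 3 now {3, 7}
Step 6: find(3) -> no change; set of 3 is {3, 7}
Step 7: find(1) -> no change; set of 1 is {1, 4, 5, 6, 8}
Step 8: union(1, 3) -> merged; set of 1 now {1, 3, 4, 5, 6, 7, 8}
Step 9: union(4, 5) -> already same set; set of 4 now {1, 3, 4, 5, 6, 7, 8}
Step 10: union(8, 2) -> merged; set of 8 now {1, 2, 3, 4, 5, 6, 7, 8}
Step 11: union(2, 7) -> already same set; set of 2 now {1, 2, 3, 4, 5, 6, 7, 8}
Step 12: find(0) -> no change; set of 0 is {0}
Step 13: find(6) -> no change; set of 6 is {1, 2, 3, 4, 5, 6, 7, 8}
Step 14: union(5, 6) -> already same set; set of 5 now {1, 2, 3, 4, 5, 6, 7, 8}
Step 15: union(7, 8) -> already same set; set of 7 now {1, 2, 3, 4, 5, 6, 7, 8}
Step 16: union(6, 2) -> already same set; set of 6 now {1, 2, 3, 4, 5, 6, 7, 8}
Step 17: union(8, 3) -> already same set; set of 8 now {1, 2, 3, 4, 5, 6, 7, 8}
Step 18: find(0) -> no change; set of 0 is {0}
Step 19: union(3, 7) -> already same set; set of 3 now {1, 2, 3, 4, 5, 6, 7, 8}
Step 20: find(8) -> no change; set of 8 is {1, 2, 3, 4, 5, 6, 7, 8}
Step 21: union(6, 3) -> already same set; set of 6 now {1, 2, 3, 4, 5, 6, 7, 8}
Step 22: find(6) -> no change; set of 6 is {1, 2, 3, 4, 5, 6, 7, 8}
Component of 2: {1, 2, 3, 4, 5, 6, 7, 8}

Answer: 1, 2, 3, 4, 5, 6, 7, 8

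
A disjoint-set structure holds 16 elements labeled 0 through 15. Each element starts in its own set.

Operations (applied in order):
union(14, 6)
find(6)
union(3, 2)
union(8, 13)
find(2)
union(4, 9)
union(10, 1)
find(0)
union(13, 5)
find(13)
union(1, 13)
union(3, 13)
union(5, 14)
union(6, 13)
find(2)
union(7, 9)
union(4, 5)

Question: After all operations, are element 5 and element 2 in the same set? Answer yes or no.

Answer: yes

Derivation:
Step 1: union(14, 6) -> merged; set of 14 now {6, 14}
Step 2: find(6) -> no change; set of 6 is {6, 14}
Step 3: union(3, 2) -> merged; set of 3 now {2, 3}
Step 4: union(8, 13) -> merged; set of 8 now {8, 13}
Step 5: find(2) -> no change; set of 2 is {2, 3}
Step 6: union(4, 9) -> merged; set of 4 now {4, 9}
Step 7: union(10, 1) -> merged; set of 10 now {1, 10}
Step 8: find(0) -> no change; set of 0 is {0}
Step 9: union(13, 5) -> merged; set of 13 now {5, 8, 13}
Step 10: find(13) -> no change; set of 13 is {5, 8, 13}
Step 11: union(1, 13) -> merged; set of 1 now {1, 5, 8, 10, 13}
Step 12: union(3, 13) -> merged; set of 3 now {1, 2, 3, 5, 8, 10, 13}
Step 13: union(5, 14) -> merged; set of 5 now {1, 2, 3, 5, 6, 8, 10, 13, 14}
Step 14: union(6, 13) -> already same set; set of 6 now {1, 2, 3, 5, 6, 8, 10, 13, 14}
Step 15: find(2) -> no change; set of 2 is {1, 2, 3, 5, 6, 8, 10, 13, 14}
Step 16: union(7, 9) -> merged; set of 7 now {4, 7, 9}
Step 17: union(4, 5) -> merged; set of 4 now {1, 2, 3, 4, 5, 6, 7, 8, 9, 10, 13, 14}
Set of 5: {1, 2, 3, 4, 5, 6, 7, 8, 9, 10, 13, 14}; 2 is a member.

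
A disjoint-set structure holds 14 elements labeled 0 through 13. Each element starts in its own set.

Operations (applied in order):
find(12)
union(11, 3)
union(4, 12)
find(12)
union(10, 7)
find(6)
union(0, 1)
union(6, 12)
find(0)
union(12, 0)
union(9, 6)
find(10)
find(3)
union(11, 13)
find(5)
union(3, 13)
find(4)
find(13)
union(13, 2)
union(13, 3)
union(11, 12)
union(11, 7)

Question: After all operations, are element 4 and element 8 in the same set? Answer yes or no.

Answer: no

Derivation:
Step 1: find(12) -> no change; set of 12 is {12}
Step 2: union(11, 3) -> merged; set of 11 now {3, 11}
Step 3: union(4, 12) -> merged; set of 4 now {4, 12}
Step 4: find(12) -> no change; set of 12 is {4, 12}
Step 5: union(10, 7) -> merged; set of 10 now {7, 10}
Step 6: find(6) -> no change; set of 6 is {6}
Step 7: union(0, 1) -> merged; set of 0 now {0, 1}
Step 8: union(6, 12) -> merged; set of 6 now {4, 6, 12}
Step 9: find(0) -> no change; set of 0 is {0, 1}
Step 10: union(12, 0) -> merged; set of 12 now {0, 1, 4, 6, 12}
Step 11: union(9, 6) -> merged; set of 9 now {0, 1, 4, 6, 9, 12}
Step 12: find(10) -> no change; set of 10 is {7, 10}
Step 13: find(3) -> no change; set of 3 is {3, 11}
Step 14: union(11, 13) -> merged; set of 11 now {3, 11, 13}
Step 15: find(5) -> no change; set of 5 is {5}
Step 16: union(3, 13) -> already same set; set of 3 now {3, 11, 13}
Step 17: find(4) -> no change; set of 4 is {0, 1, 4, 6, 9, 12}
Step 18: find(13) -> no change; set of 13 is {3, 11, 13}
Step 19: union(13, 2) -> merged; set of 13 now {2, 3, 11, 13}
Step 20: union(13, 3) -> already same set; set of 13 now {2, 3, 11, 13}
Step 21: union(11, 12) -> merged; set of 11 now {0, 1, 2, 3, 4, 6, 9, 11, 12, 13}
Step 22: union(11, 7) -> merged; set of 11 now {0, 1, 2, 3, 4, 6, 7, 9, 10, 11, 12, 13}
Set of 4: {0, 1, 2, 3, 4, 6, 7, 9, 10, 11, 12, 13}; 8 is not a member.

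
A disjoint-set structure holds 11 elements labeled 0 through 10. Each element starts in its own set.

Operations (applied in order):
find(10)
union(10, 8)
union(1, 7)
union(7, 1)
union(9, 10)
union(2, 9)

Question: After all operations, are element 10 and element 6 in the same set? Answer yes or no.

Step 1: find(10) -> no change; set of 10 is {10}
Step 2: union(10, 8) -> merged; set of 10 now {8, 10}
Step 3: union(1, 7) -> merged; set of 1 now {1, 7}
Step 4: union(7, 1) -> already same set; set of 7 now {1, 7}
Step 5: union(9, 10) -> merged; set of 9 now {8, 9, 10}
Step 6: union(2, 9) -> merged; set of 2 now {2, 8, 9, 10}
Set of 10: {2, 8, 9, 10}; 6 is not a member.

Answer: no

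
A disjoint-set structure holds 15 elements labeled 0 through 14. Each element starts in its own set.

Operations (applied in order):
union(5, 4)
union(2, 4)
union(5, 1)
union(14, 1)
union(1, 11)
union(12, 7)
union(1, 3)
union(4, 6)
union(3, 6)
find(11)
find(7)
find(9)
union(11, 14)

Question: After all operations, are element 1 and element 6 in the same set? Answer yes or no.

Step 1: union(5, 4) -> merged; set of 5 now {4, 5}
Step 2: union(2, 4) -> merged; set of 2 now {2, 4, 5}
Step 3: union(5, 1) -> merged; set of 5 now {1, 2, 4, 5}
Step 4: union(14, 1) -> merged; set of 14 now {1, 2, 4, 5, 14}
Step 5: union(1, 11) -> merged; set of 1 now {1, 2, 4, 5, 11, 14}
Step 6: union(12, 7) -> merged; set of 12 now {7, 12}
Step 7: union(1, 3) -> merged; set of 1 now {1, 2, 3, 4, 5, 11, 14}
Step 8: union(4, 6) -> merged; set of 4 now {1, 2, 3, 4, 5, 6, 11, 14}
Step 9: union(3, 6) -> already same set; set of 3 now {1, 2, 3, 4, 5, 6, 11, 14}
Step 10: find(11) -> no change; set of 11 is {1, 2, 3, 4, 5, 6, 11, 14}
Step 11: find(7) -> no change; set of 7 is {7, 12}
Step 12: find(9) -> no change; set of 9 is {9}
Step 13: union(11, 14) -> already same set; set of 11 now {1, 2, 3, 4, 5, 6, 11, 14}
Set of 1: {1, 2, 3, 4, 5, 6, 11, 14}; 6 is a member.

Answer: yes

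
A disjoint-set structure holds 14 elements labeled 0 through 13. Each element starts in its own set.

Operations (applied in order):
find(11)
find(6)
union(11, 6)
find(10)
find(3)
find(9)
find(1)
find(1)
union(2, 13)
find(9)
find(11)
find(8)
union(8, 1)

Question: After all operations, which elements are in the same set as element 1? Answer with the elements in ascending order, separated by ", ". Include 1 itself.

Step 1: find(11) -> no change; set of 11 is {11}
Step 2: find(6) -> no change; set of 6 is {6}
Step 3: union(11, 6) -> merged; set of 11 now {6, 11}
Step 4: find(10) -> no change; set of 10 is {10}
Step 5: find(3) -> no change; set of 3 is {3}
Step 6: find(9) -> no change; set of 9 is {9}
Step 7: find(1) -> no change; set of 1 is {1}
Step 8: find(1) -> no change; set of 1 is {1}
Step 9: union(2, 13) -> merged; set of 2 now {2, 13}
Step 10: find(9) -> no change; set of 9 is {9}
Step 11: find(11) -> no change; set of 11 is {6, 11}
Step 12: find(8) -> no change; set of 8 is {8}
Step 13: union(8, 1) -> merged; set of 8 now {1, 8}
Component of 1: {1, 8}

Answer: 1, 8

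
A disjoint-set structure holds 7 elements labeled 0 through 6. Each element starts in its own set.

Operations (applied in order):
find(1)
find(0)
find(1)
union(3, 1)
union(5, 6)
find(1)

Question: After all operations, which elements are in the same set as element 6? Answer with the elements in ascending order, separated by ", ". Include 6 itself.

Step 1: find(1) -> no change; set of 1 is {1}
Step 2: find(0) -> no change; set of 0 is {0}
Step 3: find(1) -> no change; set of 1 is {1}
Step 4: union(3, 1) -> merged; set of 3 now {1, 3}
Step 5: union(5, 6) -> merged; set of 5 now {5, 6}
Step 6: find(1) -> no change; set of 1 is {1, 3}
Component of 6: {5, 6}

Answer: 5, 6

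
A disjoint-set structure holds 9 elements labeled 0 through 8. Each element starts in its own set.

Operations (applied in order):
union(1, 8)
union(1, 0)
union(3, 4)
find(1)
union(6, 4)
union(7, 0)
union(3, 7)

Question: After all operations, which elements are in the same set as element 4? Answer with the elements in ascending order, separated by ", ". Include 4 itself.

Answer: 0, 1, 3, 4, 6, 7, 8

Derivation:
Step 1: union(1, 8) -> merged; set of 1 now {1, 8}
Step 2: union(1, 0) -> merged; set of 1 now {0, 1, 8}
Step 3: union(3, 4) -> merged; set of 3 now {3, 4}
Step 4: find(1) -> no change; set of 1 is {0, 1, 8}
Step 5: union(6, 4) -> merged; set of 6 now {3, 4, 6}
Step 6: union(7, 0) -> merged; set of 7 now {0, 1, 7, 8}
Step 7: union(3, 7) -> merged; set of 3 now {0, 1, 3, 4, 6, 7, 8}
Component of 4: {0, 1, 3, 4, 6, 7, 8}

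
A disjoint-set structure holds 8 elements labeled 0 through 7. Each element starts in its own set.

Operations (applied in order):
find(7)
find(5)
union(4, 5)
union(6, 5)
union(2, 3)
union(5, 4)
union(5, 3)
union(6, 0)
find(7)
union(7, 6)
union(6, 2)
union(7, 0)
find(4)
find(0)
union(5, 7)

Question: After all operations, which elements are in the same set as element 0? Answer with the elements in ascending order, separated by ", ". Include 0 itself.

Answer: 0, 2, 3, 4, 5, 6, 7

Derivation:
Step 1: find(7) -> no change; set of 7 is {7}
Step 2: find(5) -> no change; set of 5 is {5}
Step 3: union(4, 5) -> merged; set of 4 now {4, 5}
Step 4: union(6, 5) -> merged; set of 6 now {4, 5, 6}
Step 5: union(2, 3) -> merged; set of 2 now {2, 3}
Step 6: union(5, 4) -> already same set; set of 5 now {4, 5, 6}
Step 7: union(5, 3) -> merged; set of 5 now {2, 3, 4, 5, 6}
Step 8: union(6, 0) -> merged; set of 6 now {0, 2, 3, 4, 5, 6}
Step 9: find(7) -> no change; set of 7 is {7}
Step 10: union(7, 6) -> merged; set of 7 now {0, 2, 3, 4, 5, 6, 7}
Step 11: union(6, 2) -> already same set; set of 6 now {0, 2, 3, 4, 5, 6, 7}
Step 12: union(7, 0) -> already same set; set of 7 now {0, 2, 3, 4, 5, 6, 7}
Step 13: find(4) -> no change; set of 4 is {0, 2, 3, 4, 5, 6, 7}
Step 14: find(0) -> no change; set of 0 is {0, 2, 3, 4, 5, 6, 7}
Step 15: union(5, 7) -> already same set; set of 5 now {0, 2, 3, 4, 5, 6, 7}
Component of 0: {0, 2, 3, 4, 5, 6, 7}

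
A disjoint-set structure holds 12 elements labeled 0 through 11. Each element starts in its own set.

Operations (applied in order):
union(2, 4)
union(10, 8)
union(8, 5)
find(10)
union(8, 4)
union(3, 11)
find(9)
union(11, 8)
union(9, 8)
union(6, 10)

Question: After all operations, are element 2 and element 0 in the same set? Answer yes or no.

Step 1: union(2, 4) -> merged; set of 2 now {2, 4}
Step 2: union(10, 8) -> merged; set of 10 now {8, 10}
Step 3: union(8, 5) -> merged; set of 8 now {5, 8, 10}
Step 4: find(10) -> no change; set of 10 is {5, 8, 10}
Step 5: union(8, 4) -> merged; set of 8 now {2, 4, 5, 8, 10}
Step 6: union(3, 11) -> merged; set of 3 now {3, 11}
Step 7: find(9) -> no change; set of 9 is {9}
Step 8: union(11, 8) -> merged; set of 11 now {2, 3, 4, 5, 8, 10, 11}
Step 9: union(9, 8) -> merged; set of 9 now {2, 3, 4, 5, 8, 9, 10, 11}
Step 10: union(6, 10) -> merged; set of 6 now {2, 3, 4, 5, 6, 8, 9, 10, 11}
Set of 2: {2, 3, 4, 5, 6, 8, 9, 10, 11}; 0 is not a member.

Answer: no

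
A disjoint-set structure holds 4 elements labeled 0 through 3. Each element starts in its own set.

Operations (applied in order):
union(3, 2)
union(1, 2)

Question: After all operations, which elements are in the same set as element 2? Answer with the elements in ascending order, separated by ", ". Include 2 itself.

Answer: 1, 2, 3

Derivation:
Step 1: union(3, 2) -> merged; set of 3 now {2, 3}
Step 2: union(1, 2) -> merged; set of 1 now {1, 2, 3}
Component of 2: {1, 2, 3}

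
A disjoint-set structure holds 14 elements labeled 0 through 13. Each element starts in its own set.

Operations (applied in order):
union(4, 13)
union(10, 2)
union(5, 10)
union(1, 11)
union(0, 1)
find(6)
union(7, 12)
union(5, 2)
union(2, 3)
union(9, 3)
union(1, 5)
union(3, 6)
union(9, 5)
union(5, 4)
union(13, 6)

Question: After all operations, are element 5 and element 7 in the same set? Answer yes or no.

Step 1: union(4, 13) -> merged; set of 4 now {4, 13}
Step 2: union(10, 2) -> merged; set of 10 now {2, 10}
Step 3: union(5, 10) -> merged; set of 5 now {2, 5, 10}
Step 4: union(1, 11) -> merged; set of 1 now {1, 11}
Step 5: union(0, 1) -> merged; set of 0 now {0, 1, 11}
Step 6: find(6) -> no change; set of 6 is {6}
Step 7: union(7, 12) -> merged; set of 7 now {7, 12}
Step 8: union(5, 2) -> already same set; set of 5 now {2, 5, 10}
Step 9: union(2, 3) -> merged; set of 2 now {2, 3, 5, 10}
Step 10: union(9, 3) -> merged; set of 9 now {2, 3, 5, 9, 10}
Step 11: union(1, 5) -> merged; set of 1 now {0, 1, 2, 3, 5, 9, 10, 11}
Step 12: union(3, 6) -> merged; set of 3 now {0, 1, 2, 3, 5, 6, 9, 10, 11}
Step 13: union(9, 5) -> already same set; set of 9 now {0, 1, 2, 3, 5, 6, 9, 10, 11}
Step 14: union(5, 4) -> merged; set of 5 now {0, 1, 2, 3, 4, 5, 6, 9, 10, 11, 13}
Step 15: union(13, 6) -> already same set; set of 13 now {0, 1, 2, 3, 4, 5, 6, 9, 10, 11, 13}
Set of 5: {0, 1, 2, 3, 4, 5, 6, 9, 10, 11, 13}; 7 is not a member.

Answer: no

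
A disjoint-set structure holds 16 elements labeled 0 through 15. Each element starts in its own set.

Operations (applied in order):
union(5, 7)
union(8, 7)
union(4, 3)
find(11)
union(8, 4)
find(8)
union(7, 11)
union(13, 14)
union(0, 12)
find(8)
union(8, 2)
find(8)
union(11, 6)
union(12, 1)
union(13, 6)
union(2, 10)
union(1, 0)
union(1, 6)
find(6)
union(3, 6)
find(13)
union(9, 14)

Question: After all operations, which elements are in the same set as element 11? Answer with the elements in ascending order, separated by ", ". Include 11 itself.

Answer: 0, 1, 2, 3, 4, 5, 6, 7, 8, 9, 10, 11, 12, 13, 14

Derivation:
Step 1: union(5, 7) -> merged; set of 5 now {5, 7}
Step 2: union(8, 7) -> merged; set of 8 now {5, 7, 8}
Step 3: union(4, 3) -> merged; set of 4 now {3, 4}
Step 4: find(11) -> no change; set of 11 is {11}
Step 5: union(8, 4) -> merged; set of 8 now {3, 4, 5, 7, 8}
Step 6: find(8) -> no change; set of 8 is {3, 4, 5, 7, 8}
Step 7: union(7, 11) -> merged; set of 7 now {3, 4, 5, 7, 8, 11}
Step 8: union(13, 14) -> merged; set of 13 now {13, 14}
Step 9: union(0, 12) -> merged; set of 0 now {0, 12}
Step 10: find(8) -> no change; set of 8 is {3, 4, 5, 7, 8, 11}
Step 11: union(8, 2) -> merged; set of 8 now {2, 3, 4, 5, 7, 8, 11}
Step 12: find(8) -> no change; set of 8 is {2, 3, 4, 5, 7, 8, 11}
Step 13: union(11, 6) -> merged; set of 11 now {2, 3, 4, 5, 6, 7, 8, 11}
Step 14: union(12, 1) -> merged; set of 12 now {0, 1, 12}
Step 15: union(13, 6) -> merged; set of 13 now {2, 3, 4, 5, 6, 7, 8, 11, 13, 14}
Step 16: union(2, 10) -> merged; set of 2 now {2, 3, 4, 5, 6, 7, 8, 10, 11, 13, 14}
Step 17: union(1, 0) -> already same set; set of 1 now {0, 1, 12}
Step 18: union(1, 6) -> merged; set of 1 now {0, 1, 2, 3, 4, 5, 6, 7, 8, 10, 11, 12, 13, 14}
Step 19: find(6) -> no change; set of 6 is {0, 1, 2, 3, 4, 5, 6, 7, 8, 10, 11, 12, 13, 14}
Step 20: union(3, 6) -> already same set; set of 3 now {0, 1, 2, 3, 4, 5, 6, 7, 8, 10, 11, 12, 13, 14}
Step 21: find(13) -> no change; set of 13 is {0, 1, 2, 3, 4, 5, 6, 7, 8, 10, 11, 12, 13, 14}
Step 22: union(9, 14) -> merged; set of 9 now {0, 1, 2, 3, 4, 5, 6, 7, 8, 9, 10, 11, 12, 13, 14}
Component of 11: {0, 1, 2, 3, 4, 5, 6, 7, 8, 9, 10, 11, 12, 13, 14}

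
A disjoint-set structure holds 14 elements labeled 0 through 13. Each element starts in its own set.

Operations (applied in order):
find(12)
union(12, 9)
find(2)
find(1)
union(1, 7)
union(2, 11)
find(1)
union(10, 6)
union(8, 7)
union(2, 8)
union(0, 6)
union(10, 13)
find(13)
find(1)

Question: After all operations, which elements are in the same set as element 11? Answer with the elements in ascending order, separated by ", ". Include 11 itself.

Answer: 1, 2, 7, 8, 11

Derivation:
Step 1: find(12) -> no change; set of 12 is {12}
Step 2: union(12, 9) -> merged; set of 12 now {9, 12}
Step 3: find(2) -> no change; set of 2 is {2}
Step 4: find(1) -> no change; set of 1 is {1}
Step 5: union(1, 7) -> merged; set of 1 now {1, 7}
Step 6: union(2, 11) -> merged; set of 2 now {2, 11}
Step 7: find(1) -> no change; set of 1 is {1, 7}
Step 8: union(10, 6) -> merged; set of 10 now {6, 10}
Step 9: union(8, 7) -> merged; set of 8 now {1, 7, 8}
Step 10: union(2, 8) -> merged; set of 2 now {1, 2, 7, 8, 11}
Step 11: union(0, 6) -> merged; set of 0 now {0, 6, 10}
Step 12: union(10, 13) -> merged; set of 10 now {0, 6, 10, 13}
Step 13: find(13) -> no change; set of 13 is {0, 6, 10, 13}
Step 14: find(1) -> no change; set of 1 is {1, 2, 7, 8, 11}
Component of 11: {1, 2, 7, 8, 11}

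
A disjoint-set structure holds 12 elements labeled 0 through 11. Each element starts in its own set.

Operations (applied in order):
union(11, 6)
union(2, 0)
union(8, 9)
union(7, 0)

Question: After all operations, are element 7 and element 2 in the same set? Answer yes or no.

Step 1: union(11, 6) -> merged; set of 11 now {6, 11}
Step 2: union(2, 0) -> merged; set of 2 now {0, 2}
Step 3: union(8, 9) -> merged; set of 8 now {8, 9}
Step 4: union(7, 0) -> merged; set of 7 now {0, 2, 7}
Set of 7: {0, 2, 7}; 2 is a member.

Answer: yes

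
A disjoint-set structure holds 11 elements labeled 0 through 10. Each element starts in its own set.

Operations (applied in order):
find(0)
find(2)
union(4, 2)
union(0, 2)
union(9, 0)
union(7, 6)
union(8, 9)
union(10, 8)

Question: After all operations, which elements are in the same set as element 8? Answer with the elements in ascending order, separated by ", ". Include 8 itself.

Step 1: find(0) -> no change; set of 0 is {0}
Step 2: find(2) -> no change; set of 2 is {2}
Step 3: union(4, 2) -> merged; set of 4 now {2, 4}
Step 4: union(0, 2) -> merged; set of 0 now {0, 2, 4}
Step 5: union(9, 0) -> merged; set of 9 now {0, 2, 4, 9}
Step 6: union(7, 6) -> merged; set of 7 now {6, 7}
Step 7: union(8, 9) -> merged; set of 8 now {0, 2, 4, 8, 9}
Step 8: union(10, 8) -> merged; set of 10 now {0, 2, 4, 8, 9, 10}
Component of 8: {0, 2, 4, 8, 9, 10}

Answer: 0, 2, 4, 8, 9, 10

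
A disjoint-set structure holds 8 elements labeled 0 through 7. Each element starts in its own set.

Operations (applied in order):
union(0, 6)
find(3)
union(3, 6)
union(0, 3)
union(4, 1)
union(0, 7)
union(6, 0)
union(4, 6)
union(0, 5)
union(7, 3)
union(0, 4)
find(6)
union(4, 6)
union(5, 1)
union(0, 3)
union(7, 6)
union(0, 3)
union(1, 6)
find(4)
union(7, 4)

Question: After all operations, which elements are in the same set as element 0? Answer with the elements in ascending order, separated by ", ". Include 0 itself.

Step 1: union(0, 6) -> merged; set of 0 now {0, 6}
Step 2: find(3) -> no change; set of 3 is {3}
Step 3: union(3, 6) -> merged; set of 3 now {0, 3, 6}
Step 4: union(0, 3) -> already same set; set of 0 now {0, 3, 6}
Step 5: union(4, 1) -> merged; set of 4 now {1, 4}
Step 6: union(0, 7) -> merged; set of 0 now {0, 3, 6, 7}
Step 7: union(6, 0) -> already same set; set of 6 now {0, 3, 6, 7}
Step 8: union(4, 6) -> merged; set of 4 now {0, 1, 3, 4, 6, 7}
Step 9: union(0, 5) -> merged; set of 0 now {0, 1, 3, 4, 5, 6, 7}
Step 10: union(7, 3) -> already same set; set of 7 now {0, 1, 3, 4, 5, 6, 7}
Step 11: union(0, 4) -> already same set; set of 0 now {0, 1, 3, 4, 5, 6, 7}
Step 12: find(6) -> no change; set of 6 is {0, 1, 3, 4, 5, 6, 7}
Step 13: union(4, 6) -> already same set; set of 4 now {0, 1, 3, 4, 5, 6, 7}
Step 14: union(5, 1) -> already same set; set of 5 now {0, 1, 3, 4, 5, 6, 7}
Step 15: union(0, 3) -> already same set; set of 0 now {0, 1, 3, 4, 5, 6, 7}
Step 16: union(7, 6) -> already same set; set of 7 now {0, 1, 3, 4, 5, 6, 7}
Step 17: union(0, 3) -> already same set; set of 0 now {0, 1, 3, 4, 5, 6, 7}
Step 18: union(1, 6) -> already same set; set of 1 now {0, 1, 3, 4, 5, 6, 7}
Step 19: find(4) -> no change; set of 4 is {0, 1, 3, 4, 5, 6, 7}
Step 20: union(7, 4) -> already same set; set of 7 now {0, 1, 3, 4, 5, 6, 7}
Component of 0: {0, 1, 3, 4, 5, 6, 7}

Answer: 0, 1, 3, 4, 5, 6, 7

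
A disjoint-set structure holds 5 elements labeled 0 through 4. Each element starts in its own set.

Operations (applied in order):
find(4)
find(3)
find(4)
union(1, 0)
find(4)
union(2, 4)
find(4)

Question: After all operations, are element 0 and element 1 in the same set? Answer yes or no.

Answer: yes

Derivation:
Step 1: find(4) -> no change; set of 4 is {4}
Step 2: find(3) -> no change; set of 3 is {3}
Step 3: find(4) -> no change; set of 4 is {4}
Step 4: union(1, 0) -> merged; set of 1 now {0, 1}
Step 5: find(4) -> no change; set of 4 is {4}
Step 6: union(2, 4) -> merged; set of 2 now {2, 4}
Step 7: find(4) -> no change; set of 4 is {2, 4}
Set of 0: {0, 1}; 1 is a member.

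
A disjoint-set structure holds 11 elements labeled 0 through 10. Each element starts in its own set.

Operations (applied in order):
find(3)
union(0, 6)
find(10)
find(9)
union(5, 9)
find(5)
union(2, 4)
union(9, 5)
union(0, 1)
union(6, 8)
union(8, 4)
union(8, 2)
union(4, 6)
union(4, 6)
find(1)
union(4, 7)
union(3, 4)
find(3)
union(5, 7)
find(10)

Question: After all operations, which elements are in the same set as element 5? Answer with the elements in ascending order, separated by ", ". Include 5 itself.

Step 1: find(3) -> no change; set of 3 is {3}
Step 2: union(0, 6) -> merged; set of 0 now {0, 6}
Step 3: find(10) -> no change; set of 10 is {10}
Step 4: find(9) -> no change; set of 9 is {9}
Step 5: union(5, 9) -> merged; set of 5 now {5, 9}
Step 6: find(5) -> no change; set of 5 is {5, 9}
Step 7: union(2, 4) -> merged; set of 2 now {2, 4}
Step 8: union(9, 5) -> already same set; set of 9 now {5, 9}
Step 9: union(0, 1) -> merged; set of 0 now {0, 1, 6}
Step 10: union(6, 8) -> merged; set of 6 now {0, 1, 6, 8}
Step 11: union(8, 4) -> merged; set of 8 now {0, 1, 2, 4, 6, 8}
Step 12: union(8, 2) -> already same set; set of 8 now {0, 1, 2, 4, 6, 8}
Step 13: union(4, 6) -> already same set; set of 4 now {0, 1, 2, 4, 6, 8}
Step 14: union(4, 6) -> already same set; set of 4 now {0, 1, 2, 4, 6, 8}
Step 15: find(1) -> no change; set of 1 is {0, 1, 2, 4, 6, 8}
Step 16: union(4, 7) -> merged; set of 4 now {0, 1, 2, 4, 6, 7, 8}
Step 17: union(3, 4) -> merged; set of 3 now {0, 1, 2, 3, 4, 6, 7, 8}
Step 18: find(3) -> no change; set of 3 is {0, 1, 2, 3, 4, 6, 7, 8}
Step 19: union(5, 7) -> merged; set of 5 now {0, 1, 2, 3, 4, 5, 6, 7, 8, 9}
Step 20: find(10) -> no change; set of 10 is {10}
Component of 5: {0, 1, 2, 3, 4, 5, 6, 7, 8, 9}

Answer: 0, 1, 2, 3, 4, 5, 6, 7, 8, 9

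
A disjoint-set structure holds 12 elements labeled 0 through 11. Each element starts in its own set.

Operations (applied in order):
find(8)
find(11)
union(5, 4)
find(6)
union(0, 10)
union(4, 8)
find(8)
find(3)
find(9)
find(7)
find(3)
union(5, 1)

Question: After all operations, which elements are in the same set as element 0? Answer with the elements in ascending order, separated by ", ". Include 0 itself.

Step 1: find(8) -> no change; set of 8 is {8}
Step 2: find(11) -> no change; set of 11 is {11}
Step 3: union(5, 4) -> merged; set of 5 now {4, 5}
Step 4: find(6) -> no change; set of 6 is {6}
Step 5: union(0, 10) -> merged; set of 0 now {0, 10}
Step 6: union(4, 8) -> merged; set of 4 now {4, 5, 8}
Step 7: find(8) -> no change; set of 8 is {4, 5, 8}
Step 8: find(3) -> no change; set of 3 is {3}
Step 9: find(9) -> no change; set of 9 is {9}
Step 10: find(7) -> no change; set of 7 is {7}
Step 11: find(3) -> no change; set of 3 is {3}
Step 12: union(5, 1) -> merged; set of 5 now {1, 4, 5, 8}
Component of 0: {0, 10}

Answer: 0, 10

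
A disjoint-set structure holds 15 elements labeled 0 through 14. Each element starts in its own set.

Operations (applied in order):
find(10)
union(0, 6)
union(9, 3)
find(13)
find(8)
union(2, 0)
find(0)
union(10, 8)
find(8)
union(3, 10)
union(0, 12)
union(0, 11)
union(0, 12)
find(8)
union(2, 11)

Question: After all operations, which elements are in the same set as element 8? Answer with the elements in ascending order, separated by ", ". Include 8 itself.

Answer: 3, 8, 9, 10

Derivation:
Step 1: find(10) -> no change; set of 10 is {10}
Step 2: union(0, 6) -> merged; set of 0 now {0, 6}
Step 3: union(9, 3) -> merged; set of 9 now {3, 9}
Step 4: find(13) -> no change; set of 13 is {13}
Step 5: find(8) -> no change; set of 8 is {8}
Step 6: union(2, 0) -> merged; set of 2 now {0, 2, 6}
Step 7: find(0) -> no change; set of 0 is {0, 2, 6}
Step 8: union(10, 8) -> merged; set of 10 now {8, 10}
Step 9: find(8) -> no change; set of 8 is {8, 10}
Step 10: union(3, 10) -> merged; set of 3 now {3, 8, 9, 10}
Step 11: union(0, 12) -> merged; set of 0 now {0, 2, 6, 12}
Step 12: union(0, 11) -> merged; set of 0 now {0, 2, 6, 11, 12}
Step 13: union(0, 12) -> already same set; set of 0 now {0, 2, 6, 11, 12}
Step 14: find(8) -> no change; set of 8 is {3, 8, 9, 10}
Step 15: union(2, 11) -> already same set; set of 2 now {0, 2, 6, 11, 12}
Component of 8: {3, 8, 9, 10}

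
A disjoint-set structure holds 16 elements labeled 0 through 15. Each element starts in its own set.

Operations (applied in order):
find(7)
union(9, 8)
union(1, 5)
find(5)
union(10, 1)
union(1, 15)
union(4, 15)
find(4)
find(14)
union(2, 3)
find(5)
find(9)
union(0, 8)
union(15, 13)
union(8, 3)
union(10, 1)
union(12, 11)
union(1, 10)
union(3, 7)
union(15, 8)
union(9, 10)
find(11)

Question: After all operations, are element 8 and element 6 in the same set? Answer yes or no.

Answer: no

Derivation:
Step 1: find(7) -> no change; set of 7 is {7}
Step 2: union(9, 8) -> merged; set of 9 now {8, 9}
Step 3: union(1, 5) -> merged; set of 1 now {1, 5}
Step 4: find(5) -> no change; set of 5 is {1, 5}
Step 5: union(10, 1) -> merged; set of 10 now {1, 5, 10}
Step 6: union(1, 15) -> merged; set of 1 now {1, 5, 10, 15}
Step 7: union(4, 15) -> merged; set of 4 now {1, 4, 5, 10, 15}
Step 8: find(4) -> no change; set of 4 is {1, 4, 5, 10, 15}
Step 9: find(14) -> no change; set of 14 is {14}
Step 10: union(2, 3) -> merged; set of 2 now {2, 3}
Step 11: find(5) -> no change; set of 5 is {1, 4, 5, 10, 15}
Step 12: find(9) -> no change; set of 9 is {8, 9}
Step 13: union(0, 8) -> merged; set of 0 now {0, 8, 9}
Step 14: union(15, 13) -> merged; set of 15 now {1, 4, 5, 10, 13, 15}
Step 15: union(8, 3) -> merged; set of 8 now {0, 2, 3, 8, 9}
Step 16: union(10, 1) -> already same set; set of 10 now {1, 4, 5, 10, 13, 15}
Step 17: union(12, 11) -> merged; set of 12 now {11, 12}
Step 18: union(1, 10) -> already same set; set of 1 now {1, 4, 5, 10, 13, 15}
Step 19: union(3, 7) -> merged; set of 3 now {0, 2, 3, 7, 8, 9}
Step 20: union(15, 8) -> merged; set of 15 now {0, 1, 2, 3, 4, 5, 7, 8, 9, 10, 13, 15}
Step 21: union(9, 10) -> already same set; set of 9 now {0, 1, 2, 3, 4, 5, 7, 8, 9, 10, 13, 15}
Step 22: find(11) -> no change; set of 11 is {11, 12}
Set of 8: {0, 1, 2, 3, 4, 5, 7, 8, 9, 10, 13, 15}; 6 is not a member.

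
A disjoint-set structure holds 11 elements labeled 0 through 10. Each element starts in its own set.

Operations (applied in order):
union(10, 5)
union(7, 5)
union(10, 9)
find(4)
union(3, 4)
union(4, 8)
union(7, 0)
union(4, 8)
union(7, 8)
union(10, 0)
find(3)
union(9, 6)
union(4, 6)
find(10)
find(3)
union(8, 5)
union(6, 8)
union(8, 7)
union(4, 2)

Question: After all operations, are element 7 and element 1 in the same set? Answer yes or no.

Step 1: union(10, 5) -> merged; set of 10 now {5, 10}
Step 2: union(7, 5) -> merged; set of 7 now {5, 7, 10}
Step 3: union(10, 9) -> merged; set of 10 now {5, 7, 9, 10}
Step 4: find(4) -> no change; set of 4 is {4}
Step 5: union(3, 4) -> merged; set of 3 now {3, 4}
Step 6: union(4, 8) -> merged; set of 4 now {3, 4, 8}
Step 7: union(7, 0) -> merged; set of 7 now {0, 5, 7, 9, 10}
Step 8: union(4, 8) -> already same set; set of 4 now {3, 4, 8}
Step 9: union(7, 8) -> merged; set of 7 now {0, 3, 4, 5, 7, 8, 9, 10}
Step 10: union(10, 0) -> already same set; set of 10 now {0, 3, 4, 5, 7, 8, 9, 10}
Step 11: find(3) -> no change; set of 3 is {0, 3, 4, 5, 7, 8, 9, 10}
Step 12: union(9, 6) -> merged; set of 9 now {0, 3, 4, 5, 6, 7, 8, 9, 10}
Step 13: union(4, 6) -> already same set; set of 4 now {0, 3, 4, 5, 6, 7, 8, 9, 10}
Step 14: find(10) -> no change; set of 10 is {0, 3, 4, 5, 6, 7, 8, 9, 10}
Step 15: find(3) -> no change; set of 3 is {0, 3, 4, 5, 6, 7, 8, 9, 10}
Step 16: union(8, 5) -> already same set; set of 8 now {0, 3, 4, 5, 6, 7, 8, 9, 10}
Step 17: union(6, 8) -> already same set; set of 6 now {0, 3, 4, 5, 6, 7, 8, 9, 10}
Step 18: union(8, 7) -> already same set; set of 8 now {0, 3, 4, 5, 6, 7, 8, 9, 10}
Step 19: union(4, 2) -> merged; set of 4 now {0, 2, 3, 4, 5, 6, 7, 8, 9, 10}
Set of 7: {0, 2, 3, 4, 5, 6, 7, 8, 9, 10}; 1 is not a member.

Answer: no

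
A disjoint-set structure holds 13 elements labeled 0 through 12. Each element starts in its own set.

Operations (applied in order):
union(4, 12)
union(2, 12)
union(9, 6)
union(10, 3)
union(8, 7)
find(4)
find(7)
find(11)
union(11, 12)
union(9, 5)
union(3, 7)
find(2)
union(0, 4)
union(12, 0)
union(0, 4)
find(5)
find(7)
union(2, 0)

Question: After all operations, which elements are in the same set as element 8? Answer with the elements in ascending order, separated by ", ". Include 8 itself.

Answer: 3, 7, 8, 10

Derivation:
Step 1: union(4, 12) -> merged; set of 4 now {4, 12}
Step 2: union(2, 12) -> merged; set of 2 now {2, 4, 12}
Step 3: union(9, 6) -> merged; set of 9 now {6, 9}
Step 4: union(10, 3) -> merged; set of 10 now {3, 10}
Step 5: union(8, 7) -> merged; set of 8 now {7, 8}
Step 6: find(4) -> no change; set of 4 is {2, 4, 12}
Step 7: find(7) -> no change; set of 7 is {7, 8}
Step 8: find(11) -> no change; set of 11 is {11}
Step 9: union(11, 12) -> merged; set of 11 now {2, 4, 11, 12}
Step 10: union(9, 5) -> merged; set of 9 now {5, 6, 9}
Step 11: union(3, 7) -> merged; set of 3 now {3, 7, 8, 10}
Step 12: find(2) -> no change; set of 2 is {2, 4, 11, 12}
Step 13: union(0, 4) -> merged; set of 0 now {0, 2, 4, 11, 12}
Step 14: union(12, 0) -> already same set; set of 12 now {0, 2, 4, 11, 12}
Step 15: union(0, 4) -> already same set; set of 0 now {0, 2, 4, 11, 12}
Step 16: find(5) -> no change; set of 5 is {5, 6, 9}
Step 17: find(7) -> no change; set of 7 is {3, 7, 8, 10}
Step 18: union(2, 0) -> already same set; set of 2 now {0, 2, 4, 11, 12}
Component of 8: {3, 7, 8, 10}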